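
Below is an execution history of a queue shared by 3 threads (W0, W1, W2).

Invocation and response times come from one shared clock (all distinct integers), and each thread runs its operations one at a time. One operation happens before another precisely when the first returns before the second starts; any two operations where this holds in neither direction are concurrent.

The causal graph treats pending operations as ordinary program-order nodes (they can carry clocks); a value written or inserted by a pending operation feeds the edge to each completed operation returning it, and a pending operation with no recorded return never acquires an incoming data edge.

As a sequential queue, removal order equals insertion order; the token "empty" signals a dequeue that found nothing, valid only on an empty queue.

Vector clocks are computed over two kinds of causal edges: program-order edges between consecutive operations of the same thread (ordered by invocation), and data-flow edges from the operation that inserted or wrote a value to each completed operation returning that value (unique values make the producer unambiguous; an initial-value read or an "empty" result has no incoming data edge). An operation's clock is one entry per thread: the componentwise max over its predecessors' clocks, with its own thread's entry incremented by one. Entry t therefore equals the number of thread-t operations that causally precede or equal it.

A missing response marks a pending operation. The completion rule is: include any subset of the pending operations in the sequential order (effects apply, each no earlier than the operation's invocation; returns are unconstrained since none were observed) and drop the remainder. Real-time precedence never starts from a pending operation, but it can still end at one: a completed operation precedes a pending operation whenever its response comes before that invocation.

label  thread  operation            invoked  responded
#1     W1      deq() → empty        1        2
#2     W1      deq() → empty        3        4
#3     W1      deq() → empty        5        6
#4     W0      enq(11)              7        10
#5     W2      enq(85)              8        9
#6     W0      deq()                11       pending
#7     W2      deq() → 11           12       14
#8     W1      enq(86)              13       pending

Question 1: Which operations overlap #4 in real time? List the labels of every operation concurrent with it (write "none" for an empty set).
Answer: #5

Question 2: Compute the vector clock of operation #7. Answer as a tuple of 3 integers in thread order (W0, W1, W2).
Answer: (1, 0, 2)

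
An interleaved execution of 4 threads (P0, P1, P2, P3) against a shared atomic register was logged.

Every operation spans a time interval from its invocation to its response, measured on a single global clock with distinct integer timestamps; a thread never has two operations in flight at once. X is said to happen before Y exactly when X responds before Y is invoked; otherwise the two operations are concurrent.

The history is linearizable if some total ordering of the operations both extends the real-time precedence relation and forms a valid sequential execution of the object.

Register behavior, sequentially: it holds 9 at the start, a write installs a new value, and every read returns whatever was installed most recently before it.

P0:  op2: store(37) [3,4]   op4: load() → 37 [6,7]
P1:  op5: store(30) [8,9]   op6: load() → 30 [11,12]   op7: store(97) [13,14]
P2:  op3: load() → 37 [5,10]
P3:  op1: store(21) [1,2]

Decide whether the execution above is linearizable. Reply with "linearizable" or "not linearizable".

linearizable

a witness: op1, op2, op3, op4, op5, op6, op7
step 1: op1 store(21) — value 21
step 2: op2 store(37) — value 37
step 3: op3 load() → 37 — value 37
step 4: op4 load() → 37 — value 37
step 5: op5 store(30) — value 30
step 6: op6 load() → 30 — value 30
step 7: op7 store(97) — value 97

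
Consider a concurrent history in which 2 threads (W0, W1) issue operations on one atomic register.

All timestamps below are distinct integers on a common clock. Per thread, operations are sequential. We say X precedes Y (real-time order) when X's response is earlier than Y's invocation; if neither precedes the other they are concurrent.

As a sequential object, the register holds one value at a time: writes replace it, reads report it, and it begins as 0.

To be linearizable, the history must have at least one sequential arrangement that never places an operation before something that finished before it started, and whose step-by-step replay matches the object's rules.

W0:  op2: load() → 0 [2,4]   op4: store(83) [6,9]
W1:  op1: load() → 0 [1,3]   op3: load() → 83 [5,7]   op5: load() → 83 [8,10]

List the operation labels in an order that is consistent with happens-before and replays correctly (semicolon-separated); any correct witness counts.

after step 1 (op1 load() → 0): value 0
after step 2 (op2 load() → 0): value 0
after step 3 (op4 store(83)): value 83
after step 4 (op3 load() → 83): value 83
after step 5 (op5 load() → 83): value 83

op1; op2; op4; op3; op5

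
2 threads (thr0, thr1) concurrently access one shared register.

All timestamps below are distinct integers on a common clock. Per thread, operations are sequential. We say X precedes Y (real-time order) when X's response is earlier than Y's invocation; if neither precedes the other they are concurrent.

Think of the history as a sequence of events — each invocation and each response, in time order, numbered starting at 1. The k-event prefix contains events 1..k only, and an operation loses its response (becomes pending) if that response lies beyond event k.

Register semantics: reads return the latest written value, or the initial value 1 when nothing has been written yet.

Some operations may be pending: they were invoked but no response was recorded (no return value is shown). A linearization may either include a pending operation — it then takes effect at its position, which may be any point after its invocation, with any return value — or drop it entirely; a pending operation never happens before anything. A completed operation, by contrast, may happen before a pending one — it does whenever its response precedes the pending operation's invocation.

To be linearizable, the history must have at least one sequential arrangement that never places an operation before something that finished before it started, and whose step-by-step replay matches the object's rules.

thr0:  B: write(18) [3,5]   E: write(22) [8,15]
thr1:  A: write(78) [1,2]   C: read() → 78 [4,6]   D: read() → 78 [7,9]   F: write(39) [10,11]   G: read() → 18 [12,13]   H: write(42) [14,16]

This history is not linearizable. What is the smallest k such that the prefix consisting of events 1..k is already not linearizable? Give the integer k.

a valid linearization of events 1..8 exists, for instance A, C, B:
1. A write(78), leaving value 78
2. C read() → 78, leaving value 78
3. B write(18), leaving value 18
with event 9 included (D responding at time 9), all real-time-consistent orders fail
completion choices over the 1 pending operation (E) were checked; none helps
for example A, B, C, D (pending dropped) fails at step 3: C read() → 78 is not legal there
for example A, C, B, D (pending dropped) fails at step 4: D read() → 78 is not legal there

9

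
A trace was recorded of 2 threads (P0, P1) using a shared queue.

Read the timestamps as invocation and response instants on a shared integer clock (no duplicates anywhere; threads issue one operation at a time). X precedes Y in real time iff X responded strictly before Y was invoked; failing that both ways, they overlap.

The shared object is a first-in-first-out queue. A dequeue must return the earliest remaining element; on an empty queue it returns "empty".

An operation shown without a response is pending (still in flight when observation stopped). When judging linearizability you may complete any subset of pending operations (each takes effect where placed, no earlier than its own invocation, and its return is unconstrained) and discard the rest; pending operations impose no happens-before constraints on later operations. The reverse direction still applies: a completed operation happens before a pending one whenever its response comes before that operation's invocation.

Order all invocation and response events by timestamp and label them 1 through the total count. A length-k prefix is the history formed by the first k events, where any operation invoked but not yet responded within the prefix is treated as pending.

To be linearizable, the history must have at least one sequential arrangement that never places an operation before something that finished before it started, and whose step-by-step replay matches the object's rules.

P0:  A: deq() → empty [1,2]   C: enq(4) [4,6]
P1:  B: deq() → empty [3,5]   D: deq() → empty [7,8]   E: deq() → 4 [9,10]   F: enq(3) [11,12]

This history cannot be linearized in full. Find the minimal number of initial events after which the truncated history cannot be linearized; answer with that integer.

events 1..7 are linearizable; a witness order is A, B, C:
step 1: A deq() → empty — queue <>
step 2: B deq() → empty — queue <>
step 3: C enq(4) — queue <4>
once event 8 joins (D's response, time 8), exhaustive search finds no witness
for example A, B, C, D fails at step 4: D deq() → empty is not legal there
for example A, C, B, D fails at step 3: B deq() → empty is not legal there

8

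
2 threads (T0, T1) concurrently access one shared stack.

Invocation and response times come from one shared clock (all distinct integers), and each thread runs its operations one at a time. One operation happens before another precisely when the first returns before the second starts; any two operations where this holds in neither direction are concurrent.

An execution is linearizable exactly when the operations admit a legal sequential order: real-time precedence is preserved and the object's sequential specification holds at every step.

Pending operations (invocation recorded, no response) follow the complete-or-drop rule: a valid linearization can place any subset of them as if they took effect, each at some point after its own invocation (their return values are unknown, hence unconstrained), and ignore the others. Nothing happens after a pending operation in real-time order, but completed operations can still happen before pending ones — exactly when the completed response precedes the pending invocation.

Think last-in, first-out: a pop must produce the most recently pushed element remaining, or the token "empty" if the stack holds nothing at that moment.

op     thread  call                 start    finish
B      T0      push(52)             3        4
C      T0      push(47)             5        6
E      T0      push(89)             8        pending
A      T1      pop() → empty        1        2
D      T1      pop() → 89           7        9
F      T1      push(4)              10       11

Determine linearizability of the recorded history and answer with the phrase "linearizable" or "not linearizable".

linearizable

a witness: A, B, C, E, D, F
after step 1 (A pop() → empty): stack <>
after step 2 (B push(52)): stack <52>
after step 3 (C push(47)): stack <52,47>
after step 4 (E push(89) (pending, included)): stack <52,47,89>
after step 5 (D pop() → 89): stack <52,47>
after step 6 (F push(4)): stack <52,47,4>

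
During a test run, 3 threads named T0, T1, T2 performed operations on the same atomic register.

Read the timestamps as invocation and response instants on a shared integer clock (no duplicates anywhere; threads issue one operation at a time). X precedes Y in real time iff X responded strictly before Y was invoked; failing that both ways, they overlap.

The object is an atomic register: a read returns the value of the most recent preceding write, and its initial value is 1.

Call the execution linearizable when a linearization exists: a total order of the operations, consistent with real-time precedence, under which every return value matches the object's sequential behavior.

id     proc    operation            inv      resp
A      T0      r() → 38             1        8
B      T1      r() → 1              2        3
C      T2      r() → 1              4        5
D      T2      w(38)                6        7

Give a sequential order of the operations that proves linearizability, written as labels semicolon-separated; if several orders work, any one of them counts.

B; C; D; A

step 1: B r() → 1 — value 1
step 2: C r() → 1 — value 1
step 3: D w(38) — value 38
step 4: A r() → 38 — value 38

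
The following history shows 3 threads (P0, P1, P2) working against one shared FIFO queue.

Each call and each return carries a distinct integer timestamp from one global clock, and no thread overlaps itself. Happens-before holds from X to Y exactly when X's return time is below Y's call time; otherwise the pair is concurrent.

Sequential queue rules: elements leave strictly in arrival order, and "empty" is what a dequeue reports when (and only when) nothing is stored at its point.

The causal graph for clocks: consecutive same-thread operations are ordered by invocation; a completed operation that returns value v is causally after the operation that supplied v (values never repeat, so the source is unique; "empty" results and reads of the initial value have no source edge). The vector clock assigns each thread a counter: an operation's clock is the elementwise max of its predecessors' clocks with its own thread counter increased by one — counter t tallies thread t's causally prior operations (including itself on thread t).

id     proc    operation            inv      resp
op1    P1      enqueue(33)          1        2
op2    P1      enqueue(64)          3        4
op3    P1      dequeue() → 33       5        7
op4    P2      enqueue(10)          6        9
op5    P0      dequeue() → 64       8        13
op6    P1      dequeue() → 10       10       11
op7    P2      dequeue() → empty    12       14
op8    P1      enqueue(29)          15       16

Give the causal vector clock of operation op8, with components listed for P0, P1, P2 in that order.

VC(op4, invoked at 6): no causal predecessors; +1 on P2 → (0, 0, 1)
VC(op1, invoked at 1): no causal predecessors; +1 on P1 → (0, 1, 0)
op7, invoked 12, takes VC(op4)=(0, 0, 1) under max, adds 1 for P2 → (0, 0, 2)
op2, invoked 3, takes VC(op1)=(0, 1, 0) under max, adds 1 for P1 → (0, 2, 0)
op3, invoked 5, takes VC(op1)=(0, 1, 0), VC(op2)=(0, 2, 0) under max, adds 1 for P1 → (0, 3, 0)
op5, invoked 8, takes VC(op2)=(0, 2, 0) under max, adds 1 for P0 → (1, 2, 0)
op6, invoked 10, takes VC(op3)=(0, 3, 0), VC(op4)=(0, 0, 1) under max, adds 1 for P1 → (0, 4, 1)
op8, invoked 15, takes VC(op6)=(0, 4, 1) under max, adds 1 for P1 → (0, 5, 1)
target: VC(op8) = (0, 5, 1)

(0, 5, 1)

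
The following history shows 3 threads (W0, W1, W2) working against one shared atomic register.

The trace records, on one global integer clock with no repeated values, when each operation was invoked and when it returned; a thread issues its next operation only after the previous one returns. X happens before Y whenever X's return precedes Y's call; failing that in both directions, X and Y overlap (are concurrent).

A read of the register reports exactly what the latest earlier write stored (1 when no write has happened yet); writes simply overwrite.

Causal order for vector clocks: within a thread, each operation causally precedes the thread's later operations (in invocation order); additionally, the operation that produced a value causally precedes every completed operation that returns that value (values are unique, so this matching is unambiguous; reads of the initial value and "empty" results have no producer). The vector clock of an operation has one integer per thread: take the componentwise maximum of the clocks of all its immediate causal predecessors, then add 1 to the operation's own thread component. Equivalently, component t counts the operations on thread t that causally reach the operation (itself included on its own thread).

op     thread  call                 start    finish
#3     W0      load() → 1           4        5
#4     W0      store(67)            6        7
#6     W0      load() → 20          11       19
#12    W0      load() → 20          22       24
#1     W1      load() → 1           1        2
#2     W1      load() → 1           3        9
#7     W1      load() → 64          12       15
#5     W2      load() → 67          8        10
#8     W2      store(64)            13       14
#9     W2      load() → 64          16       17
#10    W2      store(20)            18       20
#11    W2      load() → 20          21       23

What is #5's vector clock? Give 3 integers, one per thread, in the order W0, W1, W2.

no predecessors for #1 (invoked 1): W1 increments from zero → (0, 1, 0)
no predecessors for #3 (invoked 4): W0 increments from zero → (1, 0, 0)
#2, invoked 3, takes VC(#1)=(0, 1, 0) under max, adds 1 for W1 → (0, 2, 0)
#4, invoked 6, takes VC(#3)=(1, 0, 0) under max, adds 1 for W0 → (2, 0, 0)
#5, invoked 8, takes VC(#4)=(2, 0, 0) under max, adds 1 for W2 → (2, 0, 1)
#8, invoked 13, takes VC(#5)=(2, 0, 1) under max, adds 1 for W2 → (2, 0, 2)
#9, invoked 16, takes VC(#8)=(2, 0, 2) under max, adds 1 for W2 → (2, 0, 3)
#10, invoked 18, takes VC(#9)=(2, 0, 3) under max, adds 1 for W2 → (2, 0, 4)
#11, invoked 21, takes VC(#10)=(2, 0, 4) under max, adds 1 for W2 → (2, 0, 5)
#7, invoked 12, takes VC(#2)=(0, 2, 0), VC(#8)=(2, 0, 2) under max, adds 1 for W1 → (2, 3, 2)
#6, invoked 11, takes VC(#4)=(2, 0, 0), VC(#10)=(2, 0, 4) under max, adds 1 for W0 → (3, 0, 4)
#12, invoked 22, takes VC(#6)=(3, 0, 4), VC(#10)=(2, 0, 4) under max, adds 1 for W0 → (4, 0, 4)
target: VC(#5) = (2, 0, 1)

(2, 0, 1)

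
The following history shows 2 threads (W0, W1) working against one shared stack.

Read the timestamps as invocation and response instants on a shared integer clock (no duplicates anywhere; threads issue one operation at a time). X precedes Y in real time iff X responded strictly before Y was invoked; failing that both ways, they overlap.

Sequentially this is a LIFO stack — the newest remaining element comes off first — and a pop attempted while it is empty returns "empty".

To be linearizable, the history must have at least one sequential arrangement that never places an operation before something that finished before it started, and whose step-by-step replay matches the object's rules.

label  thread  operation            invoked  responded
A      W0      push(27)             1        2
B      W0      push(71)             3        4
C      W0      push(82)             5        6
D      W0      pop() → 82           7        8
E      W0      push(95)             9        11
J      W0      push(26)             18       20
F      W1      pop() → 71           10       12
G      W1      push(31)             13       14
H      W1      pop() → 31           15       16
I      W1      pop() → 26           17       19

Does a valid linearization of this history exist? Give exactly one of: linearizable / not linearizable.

a witness: A, B, C, D, F, E, G, H, J, I
after step 1 (A push(27)): stack <27>
after step 2 (B push(71)): stack <27,71>
after step 3 (C push(82)): stack <27,71,82>
after step 4 (D pop() → 82): stack <27,71>
after step 5 (F pop() → 71): stack <27>
after step 6 (E push(95)): stack <27,95>
after step 7 (G push(31)): stack <27,95,31>
after step 8 (H pop() → 31): stack <27,95>
after step 9 (J push(26)): stack <27,95,26>
after step 10 (I pop() → 26): stack <27,95>

linearizable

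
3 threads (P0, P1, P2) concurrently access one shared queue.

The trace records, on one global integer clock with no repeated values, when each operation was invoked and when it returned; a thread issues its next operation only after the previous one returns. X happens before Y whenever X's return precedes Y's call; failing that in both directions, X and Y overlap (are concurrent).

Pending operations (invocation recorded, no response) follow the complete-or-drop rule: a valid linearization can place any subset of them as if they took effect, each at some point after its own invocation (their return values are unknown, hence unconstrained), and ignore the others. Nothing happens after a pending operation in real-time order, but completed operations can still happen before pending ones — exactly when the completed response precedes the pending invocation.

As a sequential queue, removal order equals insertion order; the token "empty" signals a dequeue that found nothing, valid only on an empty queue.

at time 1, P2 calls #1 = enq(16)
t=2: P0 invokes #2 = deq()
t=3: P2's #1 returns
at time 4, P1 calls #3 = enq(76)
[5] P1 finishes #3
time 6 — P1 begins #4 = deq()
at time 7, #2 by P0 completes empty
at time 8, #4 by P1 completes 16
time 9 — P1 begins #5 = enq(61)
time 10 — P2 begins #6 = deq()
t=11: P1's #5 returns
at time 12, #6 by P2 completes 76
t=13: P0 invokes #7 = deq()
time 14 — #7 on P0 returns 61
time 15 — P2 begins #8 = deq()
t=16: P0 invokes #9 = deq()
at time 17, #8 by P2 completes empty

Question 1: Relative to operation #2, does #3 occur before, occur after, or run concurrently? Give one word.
Answer: concurrent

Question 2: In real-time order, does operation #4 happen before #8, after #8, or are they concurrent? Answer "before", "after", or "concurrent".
Answer: before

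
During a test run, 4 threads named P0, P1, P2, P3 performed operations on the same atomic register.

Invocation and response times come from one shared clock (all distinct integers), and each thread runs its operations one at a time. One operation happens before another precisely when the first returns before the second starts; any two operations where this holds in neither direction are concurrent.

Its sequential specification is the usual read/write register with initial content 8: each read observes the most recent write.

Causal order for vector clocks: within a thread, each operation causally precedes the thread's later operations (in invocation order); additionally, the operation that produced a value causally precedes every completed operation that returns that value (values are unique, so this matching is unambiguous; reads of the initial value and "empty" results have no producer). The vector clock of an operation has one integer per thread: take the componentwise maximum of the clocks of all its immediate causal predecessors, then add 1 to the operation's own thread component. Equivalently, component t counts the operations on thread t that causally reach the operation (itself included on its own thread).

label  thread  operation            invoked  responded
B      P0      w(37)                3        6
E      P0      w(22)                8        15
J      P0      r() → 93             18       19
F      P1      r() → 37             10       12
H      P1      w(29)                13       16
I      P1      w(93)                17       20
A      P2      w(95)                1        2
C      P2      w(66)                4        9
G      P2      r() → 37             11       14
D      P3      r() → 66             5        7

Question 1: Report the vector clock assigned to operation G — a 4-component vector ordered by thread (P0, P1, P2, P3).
(1, 0, 3, 0)

VC(A, invoked at 1): no causal predecessors; +1 on P2 → (0, 0, 1, 0)
VC(B, invoked at 3): no causal predecessors; +1 on P0 → (1, 0, 0, 0)
C (invocation 4): componentwise max over VC(A)=(0, 0, 1, 0), +1 at P2, giving (0, 0, 2, 0)
F (invocation 10): componentwise max over VC(B)=(1, 0, 0, 0), +1 at P1, giving (1, 1, 0, 0)
E (invocation 8): componentwise max over VC(B)=(1, 0, 0, 0), +1 at P0, giving (2, 0, 0, 0)
D (invocation 5): componentwise max over VC(C)=(0, 0, 2, 0), +1 at P3, giving (0, 0, 2, 1)
H (invocation 13): componentwise max over VC(F)=(1, 1, 0, 0), +1 at P1, giving (1, 2, 0, 0)
G (invocation 11): componentwise max over VC(B)=(1, 0, 0, 0), VC(C)=(0, 0, 2, 0), +1 at P2, giving (1, 0, 3, 0)
I (invocation 17): componentwise max over VC(H)=(1, 2, 0, 0), +1 at P1, giving (1, 3, 0, 0)
J (invocation 18): componentwise max over VC(E)=(2, 0, 0, 0), VC(I)=(1, 3, 0, 0), +1 at P0, giving (3, 3, 0, 0)
target: VC(G) = (1, 0, 3, 0)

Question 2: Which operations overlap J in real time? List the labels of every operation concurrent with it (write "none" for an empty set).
I

concurrent with J ([18,19]): every op whose interval crosses 18..19
A [1,2]: before
B [3,6]: before
C [4,9]: before
D [5,7]: before
E [8,15]: before
F [10,12]: before
G [11,14]: before
H [13,16]: before
I [17,20]: concurrent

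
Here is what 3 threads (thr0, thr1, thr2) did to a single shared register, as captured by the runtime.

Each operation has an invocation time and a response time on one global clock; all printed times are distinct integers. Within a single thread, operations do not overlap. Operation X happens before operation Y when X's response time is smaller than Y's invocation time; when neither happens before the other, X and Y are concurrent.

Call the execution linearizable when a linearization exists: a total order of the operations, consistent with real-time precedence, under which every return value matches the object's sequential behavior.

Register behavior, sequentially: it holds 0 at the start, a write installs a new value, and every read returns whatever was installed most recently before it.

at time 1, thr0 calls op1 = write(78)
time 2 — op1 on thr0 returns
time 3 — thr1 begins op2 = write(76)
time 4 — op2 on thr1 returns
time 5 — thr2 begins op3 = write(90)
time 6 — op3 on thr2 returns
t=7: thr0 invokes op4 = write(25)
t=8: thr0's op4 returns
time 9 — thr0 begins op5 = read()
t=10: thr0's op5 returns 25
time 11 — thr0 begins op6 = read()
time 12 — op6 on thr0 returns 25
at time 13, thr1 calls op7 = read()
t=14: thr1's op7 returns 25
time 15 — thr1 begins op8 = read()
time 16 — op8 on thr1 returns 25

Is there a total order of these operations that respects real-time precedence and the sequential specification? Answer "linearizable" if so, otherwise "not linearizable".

one valid linearization: op1, op2, op3, op4, op5, op6, op7, op8
after step 1 (op1 write(78)): value 78
after step 2 (op2 write(76)): value 76
after step 3 (op3 write(90)): value 90
after step 4 (op4 write(25)): value 25
after step 5 (op5 read() → 25): value 25
after step 6 (op6 read() → 25): value 25
after step 7 (op7 read() → 25): value 25
after step 8 (op8 read() → 25): value 25

linearizable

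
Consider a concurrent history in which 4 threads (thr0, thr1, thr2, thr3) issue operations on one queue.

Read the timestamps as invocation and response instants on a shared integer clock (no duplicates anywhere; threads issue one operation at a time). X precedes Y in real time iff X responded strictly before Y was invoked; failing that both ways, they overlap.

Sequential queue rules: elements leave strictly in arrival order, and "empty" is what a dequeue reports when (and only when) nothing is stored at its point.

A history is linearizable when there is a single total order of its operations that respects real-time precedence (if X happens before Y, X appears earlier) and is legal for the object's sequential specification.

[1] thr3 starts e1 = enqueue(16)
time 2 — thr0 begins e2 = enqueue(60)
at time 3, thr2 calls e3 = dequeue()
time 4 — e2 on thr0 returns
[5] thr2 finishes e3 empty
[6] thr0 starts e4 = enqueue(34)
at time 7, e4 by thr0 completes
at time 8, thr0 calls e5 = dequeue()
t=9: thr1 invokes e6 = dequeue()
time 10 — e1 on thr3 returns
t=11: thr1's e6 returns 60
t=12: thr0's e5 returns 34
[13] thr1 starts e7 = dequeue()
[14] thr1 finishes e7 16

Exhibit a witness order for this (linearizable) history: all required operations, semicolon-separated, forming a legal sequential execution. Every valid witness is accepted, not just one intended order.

e3; e2; e4; e1; e6; e5; e7

after step 1 (e3 dequeue() → empty): queue <>
after step 2 (e2 enqueue(60)): queue <60>
after step 3 (e4 enqueue(34)): queue <60,34>
after step 4 (e1 enqueue(16)): queue <60,34,16>
after step 5 (e6 dequeue() → 60): queue <34,16>
after step 6 (e5 dequeue() → 34): queue <16>
after step 7 (e7 dequeue() → 16): queue <>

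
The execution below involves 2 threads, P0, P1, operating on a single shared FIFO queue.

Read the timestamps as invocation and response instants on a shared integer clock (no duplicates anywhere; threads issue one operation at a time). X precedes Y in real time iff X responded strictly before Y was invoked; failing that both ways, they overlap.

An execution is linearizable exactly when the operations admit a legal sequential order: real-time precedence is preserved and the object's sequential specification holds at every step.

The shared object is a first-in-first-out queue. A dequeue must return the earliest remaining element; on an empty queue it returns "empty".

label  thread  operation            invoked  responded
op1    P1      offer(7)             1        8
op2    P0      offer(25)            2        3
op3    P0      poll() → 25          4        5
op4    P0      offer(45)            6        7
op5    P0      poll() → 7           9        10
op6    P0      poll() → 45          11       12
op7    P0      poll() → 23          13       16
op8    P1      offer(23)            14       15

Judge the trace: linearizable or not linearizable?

linearizable

witness order: op2, op1, op3, op4, op5, op6, op8, op7
after step 1 (op2 offer(25)): queue <25>
after step 2 (op1 offer(7)): queue <25,7>
after step 3 (op3 poll() → 25): queue <7>
after step 4 (op4 offer(45)): queue <7,45>
after step 5 (op5 poll() → 7): queue <45>
after step 6 (op6 poll() → 45): queue <>
after step 7 (op8 offer(23)): queue <23>
after step 8 (op7 poll() → 23): queue <>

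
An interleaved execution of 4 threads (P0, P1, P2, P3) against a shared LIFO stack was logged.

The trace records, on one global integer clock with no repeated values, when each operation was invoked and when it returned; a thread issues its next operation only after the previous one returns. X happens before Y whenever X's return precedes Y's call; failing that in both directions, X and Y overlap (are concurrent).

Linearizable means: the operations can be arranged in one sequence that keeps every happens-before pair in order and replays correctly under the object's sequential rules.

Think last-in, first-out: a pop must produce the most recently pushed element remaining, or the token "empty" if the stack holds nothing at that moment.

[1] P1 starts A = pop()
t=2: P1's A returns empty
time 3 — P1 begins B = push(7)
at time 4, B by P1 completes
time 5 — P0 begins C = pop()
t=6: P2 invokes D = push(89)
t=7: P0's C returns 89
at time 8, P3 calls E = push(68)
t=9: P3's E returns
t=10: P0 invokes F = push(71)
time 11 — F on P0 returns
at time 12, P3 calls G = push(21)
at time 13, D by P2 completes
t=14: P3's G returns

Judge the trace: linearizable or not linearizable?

linearizable

a witness: A, B, D, C, E, F, G
1. A pop() → empty, leaving stack <>
2. B push(7), leaving stack <7>
3. D push(89), leaving stack <7,89>
4. C pop() → 89, leaving stack <7>
5. E push(68), leaving stack <7,68>
6. F push(71), leaving stack <7,68,71>
7. G push(21), leaving stack <7,68,71,21>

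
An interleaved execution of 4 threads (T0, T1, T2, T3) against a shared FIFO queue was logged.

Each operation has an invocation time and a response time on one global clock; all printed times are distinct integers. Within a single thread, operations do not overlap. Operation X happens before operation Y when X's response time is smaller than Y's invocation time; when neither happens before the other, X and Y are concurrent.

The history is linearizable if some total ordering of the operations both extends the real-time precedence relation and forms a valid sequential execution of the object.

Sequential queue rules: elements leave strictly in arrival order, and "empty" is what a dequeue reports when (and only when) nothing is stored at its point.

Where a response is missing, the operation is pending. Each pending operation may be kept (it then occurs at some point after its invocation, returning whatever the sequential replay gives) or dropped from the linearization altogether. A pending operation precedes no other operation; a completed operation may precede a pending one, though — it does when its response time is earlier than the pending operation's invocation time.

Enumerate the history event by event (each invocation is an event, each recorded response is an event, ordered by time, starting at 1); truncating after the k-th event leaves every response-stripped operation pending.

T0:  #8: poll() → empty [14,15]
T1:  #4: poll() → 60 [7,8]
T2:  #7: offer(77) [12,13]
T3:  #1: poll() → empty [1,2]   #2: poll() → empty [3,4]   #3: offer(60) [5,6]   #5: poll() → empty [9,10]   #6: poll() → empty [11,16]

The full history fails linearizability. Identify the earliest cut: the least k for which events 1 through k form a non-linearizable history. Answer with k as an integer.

events 1..15 are linearizable, e.g. via #1, #2, #3, #4, #5, #7, #6, #8:
step 1: #1 poll() → empty — queue <>
step 2: #2 poll() → empty — queue <>
step 3: #3 offer(60) — queue <60>
step 4: #4 poll() → 60 — queue <>
step 5: #5 poll() → empty — queue <>
step 6: #7 offer(77) — queue <77>
step 7: #6 poll() (pending, included) — queue <>
step 8: #8 poll() → empty — queue <>
at event 16 (#6's time-16 response) nothing linearizes any more
for example #1, #2, #3, #4, #5, #6, #7, #8 fails at step 8: #8 poll() → empty is not legal there
for example #1, #2, #3, #4, #5, #7, #6, #8 fails at step 7: #6 poll() → empty is not legal there

16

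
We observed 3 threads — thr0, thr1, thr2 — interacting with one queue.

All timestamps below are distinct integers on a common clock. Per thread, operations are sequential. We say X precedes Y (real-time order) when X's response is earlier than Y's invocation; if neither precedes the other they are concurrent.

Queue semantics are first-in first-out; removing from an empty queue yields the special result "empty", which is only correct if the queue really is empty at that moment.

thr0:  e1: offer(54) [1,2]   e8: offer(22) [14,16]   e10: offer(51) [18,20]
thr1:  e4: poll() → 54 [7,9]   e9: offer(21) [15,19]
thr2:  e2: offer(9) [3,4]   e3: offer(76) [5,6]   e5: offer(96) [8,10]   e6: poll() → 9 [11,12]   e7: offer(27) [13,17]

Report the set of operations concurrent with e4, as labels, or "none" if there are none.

e4 spans [7,9]: anything still running between times 7 and 9 counts as concurrent
e1 [1,2]: before
e2 [3,4]: before
e3 [5,6]: before
e5 [8,10]: concurrent
e6 [11,12]: after
e7 [13,17]: after
e8 [14,16]: after
e9 [15,19]: after
e10 [18,20]: after

e5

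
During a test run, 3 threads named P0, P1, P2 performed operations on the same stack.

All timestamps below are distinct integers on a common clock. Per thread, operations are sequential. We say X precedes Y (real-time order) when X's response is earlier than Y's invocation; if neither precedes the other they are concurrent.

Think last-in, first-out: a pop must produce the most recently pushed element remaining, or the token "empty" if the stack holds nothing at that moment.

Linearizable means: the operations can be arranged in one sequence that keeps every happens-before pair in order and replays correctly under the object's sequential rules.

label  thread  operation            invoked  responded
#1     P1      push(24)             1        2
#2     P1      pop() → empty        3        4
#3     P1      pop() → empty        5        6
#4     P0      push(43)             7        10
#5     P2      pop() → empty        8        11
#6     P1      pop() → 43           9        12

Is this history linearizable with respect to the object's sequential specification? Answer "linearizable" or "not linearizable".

not linearizable

prefix check: 1..3 passes, 1..4 fails once #2's time-4 response joins
exhaustive check: the 2 completed stack ops admit one real-time order; illegal
for example #1, #2 fails at step 2: #2 pop() → empty is not legal there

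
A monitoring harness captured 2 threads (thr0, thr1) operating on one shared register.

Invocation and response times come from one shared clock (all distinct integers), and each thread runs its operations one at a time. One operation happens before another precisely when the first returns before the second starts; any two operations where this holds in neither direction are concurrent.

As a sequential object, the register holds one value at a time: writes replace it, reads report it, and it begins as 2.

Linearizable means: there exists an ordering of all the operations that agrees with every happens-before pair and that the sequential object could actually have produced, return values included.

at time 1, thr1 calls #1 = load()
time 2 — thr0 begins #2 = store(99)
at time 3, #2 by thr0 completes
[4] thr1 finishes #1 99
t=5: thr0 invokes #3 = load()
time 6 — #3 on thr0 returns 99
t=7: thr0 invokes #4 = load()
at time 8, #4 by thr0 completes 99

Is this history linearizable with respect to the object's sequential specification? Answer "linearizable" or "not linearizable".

a witness: #2, #1, #3, #4
1. #2 store(99), leaving value 99
2. #1 load() → 99, leaving value 99
3. #3 load() → 99, leaving value 99
4. #4 load() → 99, leaving value 99

linearizable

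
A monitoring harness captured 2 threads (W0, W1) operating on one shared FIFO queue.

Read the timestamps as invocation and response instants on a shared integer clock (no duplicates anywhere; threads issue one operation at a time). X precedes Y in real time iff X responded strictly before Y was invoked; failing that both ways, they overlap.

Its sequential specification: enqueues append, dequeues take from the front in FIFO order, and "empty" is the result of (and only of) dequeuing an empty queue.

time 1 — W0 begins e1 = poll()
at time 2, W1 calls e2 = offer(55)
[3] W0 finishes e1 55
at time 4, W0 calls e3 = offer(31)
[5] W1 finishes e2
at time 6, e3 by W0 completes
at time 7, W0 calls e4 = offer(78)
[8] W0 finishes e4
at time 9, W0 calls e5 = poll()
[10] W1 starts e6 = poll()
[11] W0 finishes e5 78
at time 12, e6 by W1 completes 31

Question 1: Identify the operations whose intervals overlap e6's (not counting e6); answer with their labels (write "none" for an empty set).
e5

e6 runs from 10 to 12; window-overlapping ops are concurrent
e1 [1,3]: before
e2 [2,5]: before
e3 [4,6]: before
e4 [7,8]: before
e5 [9,11]: concurrent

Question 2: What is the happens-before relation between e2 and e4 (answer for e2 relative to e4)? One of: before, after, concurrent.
before

e2 spans [2,5], e4 spans [7,8]
resp(e2)=5 < inv(e4)=7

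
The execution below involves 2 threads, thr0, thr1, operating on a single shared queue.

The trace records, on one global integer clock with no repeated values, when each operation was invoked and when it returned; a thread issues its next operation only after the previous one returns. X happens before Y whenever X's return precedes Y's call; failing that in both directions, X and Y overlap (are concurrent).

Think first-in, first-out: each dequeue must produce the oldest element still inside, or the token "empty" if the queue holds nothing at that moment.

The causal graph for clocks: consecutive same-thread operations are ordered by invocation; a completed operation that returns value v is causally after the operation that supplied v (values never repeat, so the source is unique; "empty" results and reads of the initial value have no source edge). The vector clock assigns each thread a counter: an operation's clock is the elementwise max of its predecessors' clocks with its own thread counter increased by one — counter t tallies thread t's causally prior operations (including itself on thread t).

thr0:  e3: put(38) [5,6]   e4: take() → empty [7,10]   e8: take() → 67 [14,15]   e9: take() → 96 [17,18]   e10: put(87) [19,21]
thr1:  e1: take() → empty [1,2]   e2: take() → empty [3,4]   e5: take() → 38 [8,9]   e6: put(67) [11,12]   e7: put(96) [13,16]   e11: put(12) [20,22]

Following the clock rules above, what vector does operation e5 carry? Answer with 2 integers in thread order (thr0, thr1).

no predecessors for e1 (invoked 1): thr1 increments from zero → (0, 1)
no predecessors for e3 (invoked 5): thr0 increments from zero → (1, 0)
invoked at 3, e2 merges VC(e1)=(0, 1) and bumps thr1's slot → (0, 2)
invoked at 7, e4 merges VC(e3)=(1, 0) and bumps thr0's slot → (2, 0)
invoked at 8, e5 merges VC(e2)=(0, 2), VC(e3)=(1, 0) and bumps thr1's slot → (1, 3)
invoked at 11, e6 merges VC(e5)=(1, 3) and bumps thr1's slot → (1, 4)
invoked at 13, e7 merges VC(e6)=(1, 4) and bumps thr1's slot → (1, 5)
invoked at 20, e11 merges VC(e7)=(1, 5) and bumps thr1's slot → (1, 6)
invoked at 14, e8 merges VC(e4)=(2, 0), VC(e6)=(1, 4) and bumps thr0's slot → (3, 4)
invoked at 17, e9 merges VC(e7)=(1, 5), VC(e8)=(3, 4) and bumps thr0's slot → (4, 5)
invoked at 19, e10 merges VC(e9)=(4, 5) and bumps thr0's slot → (5, 5)
target: VC(e5) = (1, 3)

(1, 3)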